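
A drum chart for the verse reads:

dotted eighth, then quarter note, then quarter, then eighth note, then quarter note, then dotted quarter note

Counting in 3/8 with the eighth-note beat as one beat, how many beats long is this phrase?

One eighth-note beat = 2 sixteenth notes.
Express everything in sixteenth notes: dotted eighth = 3; quarter note = 4; quarter = 4; eighth note = 2; quarter note = 4; dotted quarter note = 6.
Total: 3 + 4 + 4 + 2 + 4 + 6 = 23.
23 ÷ 2 = 11.5 beats.

11.5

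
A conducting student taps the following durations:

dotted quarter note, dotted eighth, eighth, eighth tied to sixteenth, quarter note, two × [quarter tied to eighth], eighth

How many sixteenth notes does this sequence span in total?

In sixteenth notes: dotted quarter note = 6; dotted eighth = 3; eighth = 2; eighth tied to sixteenth (eighth + sixteenth) = 3; quarter note = 4; quarter tied to eighth (quarter + eighth) = 6; quarter tied to eighth (quarter + eighth) = 6; eighth = 2.
Adding: 6 + 3 + 2 + 3 + 4 + 6 + 6 + 2 = 32 sixteenth notes.

32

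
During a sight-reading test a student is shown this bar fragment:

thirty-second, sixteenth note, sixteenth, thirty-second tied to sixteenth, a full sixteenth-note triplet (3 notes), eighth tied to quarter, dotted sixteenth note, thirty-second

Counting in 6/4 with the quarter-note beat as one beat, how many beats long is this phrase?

3.5

One quarter-note beat = 8 thirty-second notes.
Working in thirty-second notes: thirty-second = 1; sixteenth note = 2; sixteenth = 2; thirty-second tied to sixteenth (thirty-second + sixteenth) = 3; a full sixteenth-note triplet (3 notes) (three triplet sixteenths span one eighth) = 4; eighth tied to quarter (eighth + quarter) = 12; dotted sixteenth note = 3; thirty-second = 1.
Altogether 1 + 2 + 2 + 3 + 4 + 12 + 3 + 1 = 28.
28 ÷ 8 = 3.5 beats.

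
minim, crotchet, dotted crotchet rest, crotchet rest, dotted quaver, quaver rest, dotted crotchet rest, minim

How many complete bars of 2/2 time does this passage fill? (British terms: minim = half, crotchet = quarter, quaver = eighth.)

2

One bar of 2/2 = 16 sixteenth notes.
Convert each value to sixteenth notes: minim = 8; crotchet = 4; dotted crotchet rest = 6; crotchet rest = 4; dotted quaver = 3; quaver rest = 2; dotted crotchet rest = 6; minim = 8.
Total: 8 + 4 + 6 + 4 + 3 + 2 + 6 + 8 = 41.
41 ÷ 16 = 2 complete bars with 9 left over.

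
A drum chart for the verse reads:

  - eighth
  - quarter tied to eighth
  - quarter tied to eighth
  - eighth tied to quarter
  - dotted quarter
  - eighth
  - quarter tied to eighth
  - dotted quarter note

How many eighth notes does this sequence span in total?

In eighth notes: eighth = 1; quarter tied to eighth (quarter + eighth) = 3; quarter tied to eighth (quarter + eighth) = 3; eighth tied to quarter (eighth + quarter) = 3; dotted quarter = 3; eighth = 1; quarter tied to eighth (quarter + eighth) = 3; dotted quarter note = 3.
Total: 1 + 3 + 3 + 3 + 3 + 1 + 3 + 3 = 20 eighth notes.

20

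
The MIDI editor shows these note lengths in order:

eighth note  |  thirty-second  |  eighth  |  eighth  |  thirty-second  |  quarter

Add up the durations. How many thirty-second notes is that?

Express everything in thirty-second notes: eighth note = 4; thirty-second = 1; eighth = 4; eighth = 4; thirty-second = 1; quarter = 8.
Total: 4 + 1 + 4 + 4 + 1 + 8 = 22 thirty-second notes.

22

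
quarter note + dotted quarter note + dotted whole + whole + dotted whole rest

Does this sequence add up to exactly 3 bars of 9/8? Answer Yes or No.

One bar of 9/8 = 9 eighth notes, so 3 bars = 27.
Each duration in eighth notes: quarter note = 2; dotted quarter note = 3; dotted whole = 12; whole = 8; dotted whole rest = 12.
Altogether 2 + 3 + 12 + 8 + 12 = 37.
37 exceeds 27, so the answer is No.

No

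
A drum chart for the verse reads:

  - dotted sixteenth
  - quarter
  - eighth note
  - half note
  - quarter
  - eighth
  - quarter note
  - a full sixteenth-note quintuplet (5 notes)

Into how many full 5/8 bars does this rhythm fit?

2

One bar of 5/8 = 20 thirty-second notes.
Working in thirty-second notes: dotted sixteenth = 3; quarter = 8; eighth note = 4; half note = 16; quarter = 8; eighth = 4; quarter note = 8; a full sixteenth-note quintuplet (5 notes) (five quintuplet sixteenths span one quarter) = 8.
Total: 3 + 8 + 4 + 16 + 8 + 4 + 8 + 8 = 59.
59 ÷ 20 = 2 complete bars with 19 left over.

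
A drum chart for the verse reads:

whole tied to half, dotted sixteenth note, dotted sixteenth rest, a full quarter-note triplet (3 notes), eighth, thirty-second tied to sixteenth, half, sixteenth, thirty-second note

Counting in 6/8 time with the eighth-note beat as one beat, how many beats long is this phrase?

One eighth-note beat = 4 thirty-second notes.
Convert each value to thirty-second notes: whole tied to half (whole + half) = 48; dotted sixteenth note = 3; dotted sixteenth rest = 3; a full quarter-note triplet (3 notes) (three triplet quarters span one half) = 16; eighth = 4; thirty-second tied to sixteenth (thirty-second + sixteenth) = 3; half = 16; sixteenth = 2; thirty-second note = 1.
Sum: 48 + 3 + 3 + 16 + 4 + 3 + 16 + 2 + 1 = 96.
96 ÷ 4 = 24 beats.

24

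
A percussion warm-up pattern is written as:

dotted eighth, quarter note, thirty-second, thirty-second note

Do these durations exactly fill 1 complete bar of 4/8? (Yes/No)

One bar of 4/8 = 16 thirty-second notes.
Convert each value to thirty-second notes: dotted eighth = 6; quarter note = 8; thirty-second = 1; thirty-second note = 1.
Altogether 6 + 8 + 1 + 1 = 16.
16 equals 16, so the answer is Yes.

Yes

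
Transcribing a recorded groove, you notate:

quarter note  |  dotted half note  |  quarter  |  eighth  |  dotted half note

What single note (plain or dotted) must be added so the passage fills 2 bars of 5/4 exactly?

2 bars of 5/4 = 20 eighth notes.
Working in eighth notes: quarter note = 2; dotted half note = 6; quarter = 2; eighth = 1; dotted half note = 6.
Total: 2 + 6 + 2 + 1 + 6 = 17.
Remaining: 20 − 17 = 3 eighth notes, which is a dotted quarter note.

dotted quarter note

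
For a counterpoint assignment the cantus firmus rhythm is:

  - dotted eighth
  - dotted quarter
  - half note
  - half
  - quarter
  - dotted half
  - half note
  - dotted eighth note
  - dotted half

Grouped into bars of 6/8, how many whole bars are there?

One bar of 6/8 = 12 sixteenth notes.
Convert each value to sixteenth notes: dotted eighth = 3; dotted quarter = 6; half note = 8; half = 8; quarter = 4; dotted half = 12; half note = 8; dotted eighth note = 3; dotted half = 12.
Sum: 3 + 6 + 8 + 8 + 4 + 12 + 8 + 3 + 12 = 64.
64 ÷ 12 = 5 complete bars with 4 left over.

5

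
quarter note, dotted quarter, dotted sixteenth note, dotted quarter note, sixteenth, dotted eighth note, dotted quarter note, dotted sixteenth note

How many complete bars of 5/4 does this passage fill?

1

One bar of 5/4 = 40 thirty-second notes.
Each duration in thirty-second notes: quarter note = 8; dotted quarter = 12; dotted sixteenth note = 3; dotted quarter note = 12; sixteenth = 2; dotted eighth note = 6; dotted quarter note = 12; dotted sixteenth note = 3.
Adding: 8 + 12 + 3 + 12 + 2 + 6 + 12 + 3 = 58.
58 ÷ 40 = 1 complete bar with 18 left over.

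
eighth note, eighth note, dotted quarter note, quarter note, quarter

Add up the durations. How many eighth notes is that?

9

Each duration in eighth notes: eighth note = 1; eighth note = 1; dotted quarter note = 3; quarter note = 2; quarter = 2.
Adding: 1 + 1 + 3 + 2 + 2 = 9 eighth notes.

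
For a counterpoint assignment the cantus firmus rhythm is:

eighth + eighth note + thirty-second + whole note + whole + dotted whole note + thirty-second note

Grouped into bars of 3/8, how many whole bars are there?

10

One bar of 3/8 = 12 thirty-second notes.
Convert each value to thirty-second notes: eighth = 4; eighth note = 4; thirty-second = 1; whole note = 32; whole = 32; dotted whole note = 48; thirty-second note = 1.
Adding: 4 + 4 + 1 + 32 + 32 + 48 + 1 = 122.
122 ÷ 12 = 10 complete bars with 2 left over.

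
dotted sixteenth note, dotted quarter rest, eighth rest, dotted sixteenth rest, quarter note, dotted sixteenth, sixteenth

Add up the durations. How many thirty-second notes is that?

35

Each duration in thirty-second notes: dotted sixteenth note = 3; dotted quarter rest = 12; eighth rest = 4; dotted sixteenth rest = 3; quarter note = 8; dotted sixteenth = 3; sixteenth = 2.
Altogether 3 + 12 + 4 + 3 + 8 + 3 + 2 = 35 thirty-second notes.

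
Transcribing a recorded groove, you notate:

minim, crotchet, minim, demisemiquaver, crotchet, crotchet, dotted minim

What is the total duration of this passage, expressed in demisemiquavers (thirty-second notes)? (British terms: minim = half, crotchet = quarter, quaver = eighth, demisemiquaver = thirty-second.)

81

Working in thirty-second notes: minim = 16; crotchet = 8; minim = 16; demisemiquaver = 1; crotchet = 8; crotchet = 8; dotted minim = 24.
Adding: 16 + 8 + 16 + 1 + 8 + 8 + 24 = 81 thirty-second notes.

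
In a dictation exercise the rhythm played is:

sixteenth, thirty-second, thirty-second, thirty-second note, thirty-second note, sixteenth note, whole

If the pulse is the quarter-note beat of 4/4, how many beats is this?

One quarter-note beat = 8 thirty-second notes.
Express everything in thirty-second notes: sixteenth = 2; thirty-second = 1; thirty-second = 1; thirty-second note = 1; thirty-second note = 1; sixteenth note = 2; whole = 32.
Altogether 2 + 1 + 1 + 1 + 1 + 2 + 32 = 40.
40 ÷ 8 = 5 beats.

5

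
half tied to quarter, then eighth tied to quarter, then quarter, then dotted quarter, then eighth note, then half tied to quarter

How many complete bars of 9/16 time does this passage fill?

4

One bar of 9/16 = 9 sixteenth notes.
Working in sixteenth notes: half tied to quarter (half + quarter) = 12; eighth tied to quarter (eighth + quarter) = 6; quarter = 4; dotted quarter = 6; eighth note = 2; half tied to quarter (half + quarter) = 12.
Adding: 12 + 6 + 4 + 6 + 2 + 12 = 42.
42 ÷ 9 = 4 complete bars with 6 left over.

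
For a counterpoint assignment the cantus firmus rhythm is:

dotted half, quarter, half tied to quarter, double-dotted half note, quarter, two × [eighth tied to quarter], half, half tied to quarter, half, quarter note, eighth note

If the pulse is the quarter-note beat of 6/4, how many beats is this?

23

One quarter-note beat = 2 eighth notes.
Each duration in eighth notes: dotted half = 6; quarter = 2; half tied to quarter (half + quarter) = 6; double-dotted half note = 7; quarter = 2; eighth tied to quarter (eighth + quarter) = 3; eighth tied to quarter (eighth + quarter) = 3; half = 4; half tied to quarter (half + quarter) = 6; half = 4; quarter note = 2; eighth note = 1.
Total: 6 + 2 + 6 + 7 + 2 + 3 + 3 + 4 + 6 + 4 + 2 + 1 = 46.
46 ÷ 2 = 23 beats.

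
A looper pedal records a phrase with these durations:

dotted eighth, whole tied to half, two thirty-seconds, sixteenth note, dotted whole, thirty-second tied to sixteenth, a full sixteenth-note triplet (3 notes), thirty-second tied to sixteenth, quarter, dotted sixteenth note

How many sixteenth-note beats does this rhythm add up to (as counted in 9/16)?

One sixteenth-note beat = 2 thirty-second notes.
In thirty-second notes: dotted eighth = 6; whole tied to half (whole + half) = 48; thirty-second = 1; thirty-second = 1; sixteenth note = 2; dotted whole = 48; thirty-second tied to sixteenth (thirty-second + sixteenth) = 3; a full sixteenth-note triplet (3 notes) (three triplet sixteenths span one eighth) = 4; thirty-second tied to sixteenth (thirty-second + sixteenth) = 3; quarter = 8; dotted sixteenth note = 3.
Adding: 6 + 48 + 1 + 1 + 2 + 48 + 3 + 4 + 3 + 8 + 3 = 127.
127 ÷ 2 = 63.5 beats.

63.5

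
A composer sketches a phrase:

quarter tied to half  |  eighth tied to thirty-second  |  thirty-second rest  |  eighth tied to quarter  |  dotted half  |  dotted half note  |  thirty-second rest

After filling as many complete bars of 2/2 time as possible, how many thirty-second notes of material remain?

27

One bar of 2/2 = 32 thirty-second notes.
Working in thirty-second notes: quarter tied to half (quarter + half) = 24; eighth tied to thirty-second (eighth + thirty-second) = 5; thirty-second rest = 1; eighth tied to quarter (eighth + quarter) = 12; dotted half = 24; dotted half note = 24; thirty-second rest = 1.
Adding: 24 + 5 + 1 + 12 + 24 + 24 + 1 = 91.
91 ÷ 32 = 2 complete bars with 27 thirty-second notes remaining.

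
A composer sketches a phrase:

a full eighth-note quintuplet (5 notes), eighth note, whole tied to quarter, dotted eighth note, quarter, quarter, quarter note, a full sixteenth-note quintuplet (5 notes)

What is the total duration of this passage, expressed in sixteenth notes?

49

Express everything in sixteenth notes: a full eighth-note quintuplet (5 notes) (five quintuplet eighths span one half) = 8; eighth note = 2; whole tied to quarter (whole + quarter) = 20; dotted eighth note = 3; quarter = 4; quarter = 4; quarter note = 4; a full sixteenth-note quintuplet (5 notes) (five quintuplet sixteenths span one quarter) = 4.
Adding: 8 + 2 + 20 + 3 + 4 + 4 + 4 + 4 = 49 sixteenth notes.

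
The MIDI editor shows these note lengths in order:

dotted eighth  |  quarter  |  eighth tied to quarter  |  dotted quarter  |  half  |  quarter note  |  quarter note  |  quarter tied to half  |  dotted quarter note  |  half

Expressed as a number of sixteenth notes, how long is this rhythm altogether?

Each duration in sixteenth notes: dotted eighth = 3; quarter = 4; eighth tied to quarter (eighth + quarter) = 6; dotted quarter = 6; half = 8; quarter note = 4; quarter note = 4; quarter tied to half (quarter + half) = 12; dotted quarter note = 6; half = 8.
Altogether 3 + 4 + 6 + 6 + 8 + 4 + 4 + 12 + 6 + 8 = 61 sixteenth notes.

61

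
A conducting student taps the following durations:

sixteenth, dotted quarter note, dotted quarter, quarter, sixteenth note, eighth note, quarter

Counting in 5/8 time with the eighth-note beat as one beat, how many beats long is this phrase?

One eighth-note beat = 2 sixteenth notes.
In sixteenth notes: sixteenth = 1; dotted quarter note = 6; dotted quarter = 6; quarter = 4; sixteenth note = 1; eighth note = 2; quarter = 4.
Altogether 1 + 6 + 6 + 4 + 1 + 2 + 4 = 24.
24 ÷ 2 = 12 beats.

12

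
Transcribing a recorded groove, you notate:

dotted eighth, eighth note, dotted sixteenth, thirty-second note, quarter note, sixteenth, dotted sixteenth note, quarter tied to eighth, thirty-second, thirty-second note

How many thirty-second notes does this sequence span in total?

41

Working in thirty-second notes: dotted eighth = 6; eighth note = 4; dotted sixteenth = 3; thirty-second note = 1; quarter note = 8; sixteenth = 2; dotted sixteenth note = 3; quarter tied to eighth (quarter + eighth) = 12; thirty-second = 1; thirty-second note = 1.
Sum: 6 + 4 + 3 + 1 + 8 + 2 + 3 + 12 + 1 + 1 = 41 thirty-second notes.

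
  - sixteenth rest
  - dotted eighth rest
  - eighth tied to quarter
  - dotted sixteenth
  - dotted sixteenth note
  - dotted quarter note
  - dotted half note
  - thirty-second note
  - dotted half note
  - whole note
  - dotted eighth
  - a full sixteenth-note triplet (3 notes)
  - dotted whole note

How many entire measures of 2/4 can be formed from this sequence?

One bar of 2/4 = 16 thirty-second notes.
Convert each value to thirty-second notes: sixteenth rest = 2; dotted eighth rest = 6; eighth tied to quarter (eighth + quarter) = 12; dotted sixteenth = 3; dotted sixteenth note = 3; dotted quarter note = 12; dotted half note = 24; thirty-second note = 1; dotted half note = 24; whole note = 32; dotted eighth = 6; a full sixteenth-note triplet (3 notes) (three triplet sixteenths span one eighth) = 4; dotted whole note = 48.
Total: 2 + 6 + 12 + 3 + 3 + 12 + 24 + 1 + 24 + 32 + 6 + 4 + 48 = 177.
177 ÷ 16 = 11 complete bars with 1 left over.

11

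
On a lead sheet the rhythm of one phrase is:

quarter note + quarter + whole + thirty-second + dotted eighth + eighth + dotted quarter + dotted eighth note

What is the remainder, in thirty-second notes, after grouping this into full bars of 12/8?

29

One bar of 12/8 = 48 thirty-second notes.
Express everything in thirty-second notes: quarter note = 8; quarter = 8; whole = 32; thirty-second = 1; dotted eighth = 6; eighth = 4; dotted quarter = 12; dotted eighth note = 6.
Total: 8 + 8 + 32 + 1 + 6 + 4 + 12 + 6 = 77.
77 ÷ 48 = 1 complete bar with 29 thirty-second notes remaining.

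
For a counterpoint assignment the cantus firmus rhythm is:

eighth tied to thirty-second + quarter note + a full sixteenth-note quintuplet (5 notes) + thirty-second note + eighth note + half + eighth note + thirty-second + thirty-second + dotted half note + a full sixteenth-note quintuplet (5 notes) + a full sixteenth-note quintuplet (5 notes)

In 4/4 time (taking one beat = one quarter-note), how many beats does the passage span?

One quarter-note beat = 8 thirty-second notes.
Express everything in thirty-second notes: eighth tied to thirty-second (eighth + thirty-second) = 5; quarter note = 8; a full sixteenth-note quintuplet (5 notes) (five quintuplet sixteenths span one quarter) = 8; thirty-second note = 1; eighth note = 4; half = 16; eighth note = 4; thirty-second = 1; thirty-second = 1; dotted half note = 24; a full sixteenth-note quintuplet (5 notes) (five quintuplet sixteenths span one quarter) = 8; a full sixteenth-note quintuplet (5 notes) (five quintuplet sixteenths span one quarter) = 8.
Sum: 5 + 8 + 8 + 1 + 4 + 16 + 4 + 1 + 1 + 24 + 8 + 8 = 88.
88 ÷ 8 = 11 beats.

11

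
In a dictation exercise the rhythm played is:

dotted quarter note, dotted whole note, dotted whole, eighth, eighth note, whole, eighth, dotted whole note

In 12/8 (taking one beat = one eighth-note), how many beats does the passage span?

One eighth-note beat = 2 sixteenth notes.
Each duration in sixteenth notes: dotted quarter note = 6; dotted whole note = 24; dotted whole = 24; eighth = 2; eighth note = 2; whole = 16; eighth = 2; dotted whole note = 24.
Altogether 6 + 24 + 24 + 2 + 2 + 16 + 2 + 24 = 100.
100 ÷ 2 = 50 beats.

50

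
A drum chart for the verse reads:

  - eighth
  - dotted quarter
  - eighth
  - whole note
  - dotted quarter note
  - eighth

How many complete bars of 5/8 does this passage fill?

3

One bar of 5/8 = 5 eighth notes.
Express everything in eighth notes: eighth = 1; dotted quarter = 3; eighth = 1; whole note = 8; dotted quarter note = 3; eighth = 1.
Total: 1 + 3 + 1 + 8 + 3 + 1 = 17.
17 ÷ 5 = 3 complete bars with 2 left over.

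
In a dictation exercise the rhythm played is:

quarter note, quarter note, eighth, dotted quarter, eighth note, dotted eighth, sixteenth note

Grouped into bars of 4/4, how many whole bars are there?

1

One bar of 4/4 = 16 sixteenth notes.
Convert each value to sixteenth notes: quarter note = 4; quarter note = 4; eighth = 2; dotted quarter = 6; eighth note = 2; dotted eighth = 3; sixteenth note = 1.
Altogether 4 + 4 + 2 + 6 + 2 + 3 + 1 = 22.
22 ÷ 16 = 1 complete bar with 6 left over.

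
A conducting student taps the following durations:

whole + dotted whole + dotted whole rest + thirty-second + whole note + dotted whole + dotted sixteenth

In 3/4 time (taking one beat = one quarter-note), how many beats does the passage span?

26.5

One quarter-note beat = 8 thirty-second notes.
Convert each value to thirty-second notes: whole = 32; dotted whole = 48; dotted whole rest = 48; thirty-second = 1; whole note = 32; dotted whole = 48; dotted sixteenth = 3.
Sum: 32 + 48 + 48 + 1 + 32 + 48 + 3 = 212.
212 ÷ 8 = 26.5 beats.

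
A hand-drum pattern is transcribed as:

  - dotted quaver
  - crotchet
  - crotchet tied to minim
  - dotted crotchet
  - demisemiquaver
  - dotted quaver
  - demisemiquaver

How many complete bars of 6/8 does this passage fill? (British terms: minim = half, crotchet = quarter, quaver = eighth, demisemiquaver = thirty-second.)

One bar of 6/8 = 24 thirty-second notes.
Convert each value to thirty-second notes: dotted quaver = 6; crotchet = 8; crotchet tied to minim (crotchet + minim) = 24; dotted crotchet = 12; demisemiquaver = 1; dotted quaver = 6; demisemiquaver = 1.
Total: 6 + 8 + 24 + 12 + 1 + 6 + 1 = 58.
58 ÷ 24 = 2 complete bars with 10 left over.

2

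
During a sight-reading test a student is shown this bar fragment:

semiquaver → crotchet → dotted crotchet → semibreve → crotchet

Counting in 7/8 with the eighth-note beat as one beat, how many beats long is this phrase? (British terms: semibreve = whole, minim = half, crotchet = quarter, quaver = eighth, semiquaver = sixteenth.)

15.5

One eighth-note beat = 2 sixteenth notes.
In sixteenth notes: semiquaver = 1; crotchet = 4; dotted crotchet = 6; semibreve = 16; crotchet = 4.
Total: 1 + 4 + 6 + 16 + 4 = 31.
31 ÷ 2 = 15.5 beats.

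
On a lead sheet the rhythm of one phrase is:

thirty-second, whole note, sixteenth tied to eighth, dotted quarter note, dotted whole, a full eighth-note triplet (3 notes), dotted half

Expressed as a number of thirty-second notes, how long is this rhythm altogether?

Working in thirty-second notes: thirty-second = 1; whole note = 32; sixteenth tied to eighth (sixteenth + eighth) = 6; dotted quarter note = 12; dotted whole = 48; a full eighth-note triplet (3 notes) (three triplet eighths span one quarter) = 8; dotted half = 24.
Total: 1 + 32 + 6 + 12 + 48 + 8 + 24 = 131 thirty-second notes.

131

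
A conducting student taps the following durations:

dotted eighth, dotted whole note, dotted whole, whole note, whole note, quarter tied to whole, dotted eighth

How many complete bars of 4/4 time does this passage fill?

6

One bar of 4/4 = 16 sixteenth notes.
In sixteenth notes: dotted eighth = 3; dotted whole note = 24; dotted whole = 24; whole note = 16; whole note = 16; quarter tied to whole (quarter + whole) = 20; dotted eighth = 3.
Adding: 3 + 24 + 24 + 16 + 16 + 20 + 3 = 106.
106 ÷ 16 = 6 complete bars with 10 left over.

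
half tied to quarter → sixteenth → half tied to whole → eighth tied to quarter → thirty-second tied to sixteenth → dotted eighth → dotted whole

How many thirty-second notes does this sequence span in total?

Working in thirty-second notes: half tied to quarter (half + quarter) = 24; sixteenth = 2; half tied to whole (half + whole) = 48; eighth tied to quarter (eighth + quarter) = 12; thirty-second tied to sixteenth (thirty-second + sixteenth) = 3; dotted eighth = 6; dotted whole = 48.
Adding: 24 + 2 + 48 + 12 + 3 + 6 + 48 = 143 thirty-second notes.

143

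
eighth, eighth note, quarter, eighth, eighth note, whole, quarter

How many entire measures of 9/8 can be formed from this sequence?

1

One bar of 9/8 = 9 eighth notes.
Working in eighth notes: eighth = 1; eighth note = 1; quarter = 2; eighth = 1; eighth note = 1; whole = 8; quarter = 2.
Altogether 1 + 1 + 2 + 1 + 1 + 8 + 2 = 16.
16 ÷ 9 = 1 complete bar with 7 left over.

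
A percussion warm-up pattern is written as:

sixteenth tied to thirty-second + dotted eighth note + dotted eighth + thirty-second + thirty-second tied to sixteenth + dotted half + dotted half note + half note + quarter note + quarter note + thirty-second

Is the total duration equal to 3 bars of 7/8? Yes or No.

No

One bar of 7/8 = 28 thirty-second notes, so 3 bars = 84.
Working in thirty-second notes: sixteenth tied to thirty-second (sixteenth + thirty-second) = 3; dotted eighth note = 6; dotted eighth = 6; thirty-second = 1; thirty-second tied to sixteenth (thirty-second + sixteenth) = 3; dotted half = 24; dotted half note = 24; half note = 16; quarter note = 8; quarter note = 8; thirty-second = 1.
Total: 3 + 6 + 6 + 1 + 3 + 24 + 24 + 16 + 8 + 8 + 1 = 100.
100 exceeds 84, so the answer is No.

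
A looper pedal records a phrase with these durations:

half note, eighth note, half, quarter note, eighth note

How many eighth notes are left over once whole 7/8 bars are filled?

5

One bar of 7/8 = 7 eighth notes.
In eighth notes: half note = 4; eighth note = 1; half = 4; quarter note = 2; eighth note = 1.
Adding: 4 + 1 + 4 + 2 + 1 = 12.
12 ÷ 7 = 1 complete bar with 5 eighth notes remaining.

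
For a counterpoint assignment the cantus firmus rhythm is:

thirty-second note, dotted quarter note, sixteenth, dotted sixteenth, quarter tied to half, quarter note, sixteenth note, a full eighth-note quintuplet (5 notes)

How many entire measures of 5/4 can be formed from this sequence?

One bar of 5/4 = 40 thirty-second notes.
Express everything in thirty-second notes: thirty-second note = 1; dotted quarter note = 12; sixteenth = 2; dotted sixteenth = 3; quarter tied to half (quarter + half) = 24; quarter note = 8; sixteenth note = 2; a full eighth-note quintuplet (5 notes) (five quintuplet eighths span one half) = 16.
Adding: 1 + 12 + 2 + 3 + 24 + 8 + 2 + 16 = 68.
68 ÷ 40 = 1 complete bar with 28 left over.

1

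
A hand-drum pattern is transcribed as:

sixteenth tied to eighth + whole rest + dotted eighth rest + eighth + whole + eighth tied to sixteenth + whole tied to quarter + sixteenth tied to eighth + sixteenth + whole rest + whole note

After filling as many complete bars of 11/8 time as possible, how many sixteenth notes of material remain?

11

One bar of 11/8 = 22 sixteenth notes.
Express everything in sixteenth notes: sixteenth tied to eighth (sixteenth + eighth) = 3; whole rest = 16; dotted eighth rest = 3; eighth = 2; whole = 16; eighth tied to sixteenth (eighth + sixteenth) = 3; whole tied to quarter (whole + quarter) = 20; sixteenth tied to eighth (sixteenth + eighth) = 3; sixteenth = 1; whole rest = 16; whole note = 16.
Total: 3 + 16 + 3 + 2 + 16 + 3 + 20 + 3 + 1 + 16 + 16 = 99.
99 ÷ 22 = 4 complete bars with 11 sixteenth notes remaining.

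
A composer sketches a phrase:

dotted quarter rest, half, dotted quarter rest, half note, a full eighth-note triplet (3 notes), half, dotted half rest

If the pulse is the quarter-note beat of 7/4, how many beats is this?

13

One quarter-note beat = 2 eighth notes.
Convert each value to eighth notes: dotted quarter rest = 3; half = 4; dotted quarter rest = 3; half note = 4; a full eighth-note triplet (3 notes) (three triplet eighths span one quarter) = 2; half = 4; dotted half rest = 6.
Adding: 3 + 4 + 3 + 4 + 2 + 4 + 6 = 26.
26 ÷ 2 = 13 beats.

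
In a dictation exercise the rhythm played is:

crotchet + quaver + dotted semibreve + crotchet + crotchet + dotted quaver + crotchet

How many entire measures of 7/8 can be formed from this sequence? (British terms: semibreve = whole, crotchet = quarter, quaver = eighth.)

3

One bar of 7/8 = 14 sixteenth notes.
Express everything in sixteenth notes: crotchet = 4; quaver = 2; dotted semibreve = 24; crotchet = 4; crotchet = 4; dotted quaver = 3; crotchet = 4.
Altogether 4 + 2 + 24 + 4 + 4 + 3 + 4 = 45.
45 ÷ 14 = 3 complete bars with 3 left over.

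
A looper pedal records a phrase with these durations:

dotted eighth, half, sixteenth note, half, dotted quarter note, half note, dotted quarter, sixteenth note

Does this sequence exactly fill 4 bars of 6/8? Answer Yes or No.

No

One bar of 6/8 = 12 sixteenth notes, so 4 bars = 48.
Each duration in sixteenth notes: dotted eighth = 3; half = 8; sixteenth note = 1; half = 8; dotted quarter note = 6; half note = 8; dotted quarter = 6; sixteenth note = 1.
Sum: 3 + 8 + 1 + 8 + 6 + 8 + 6 + 1 = 41.
41 falls short of 48, so the answer is No.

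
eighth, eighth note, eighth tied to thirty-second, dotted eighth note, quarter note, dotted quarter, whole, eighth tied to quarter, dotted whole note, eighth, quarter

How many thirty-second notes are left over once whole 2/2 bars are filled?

15

One bar of 2/2 = 32 thirty-second notes.
Each duration in thirty-second notes: eighth = 4; eighth note = 4; eighth tied to thirty-second (eighth + thirty-second) = 5; dotted eighth note = 6; quarter note = 8; dotted quarter = 12; whole = 32; eighth tied to quarter (eighth + quarter) = 12; dotted whole note = 48; eighth = 4; quarter = 8.
Total: 4 + 4 + 5 + 6 + 8 + 12 + 32 + 12 + 48 + 4 + 8 = 143.
143 ÷ 32 = 4 complete bars with 15 thirty-second notes remaining.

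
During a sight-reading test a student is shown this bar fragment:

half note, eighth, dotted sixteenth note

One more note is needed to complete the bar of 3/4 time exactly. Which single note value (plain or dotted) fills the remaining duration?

The bar of 3/4 = 24 thirty-second notes.
In thirty-second notes: half note = 16; eighth = 4; dotted sixteenth note = 3.
Total: 16 + 4 + 3 = 23.
Remaining: 24 − 23 = 1 thirty-second note, which is a thirty-second note.

thirty-second note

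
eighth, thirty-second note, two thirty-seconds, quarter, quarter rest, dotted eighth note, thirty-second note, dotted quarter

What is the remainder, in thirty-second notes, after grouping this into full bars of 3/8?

6

One bar of 3/8 = 12 thirty-second notes.
In thirty-second notes: eighth = 4; thirty-second note = 1; thirty-second = 1; thirty-second = 1; quarter = 8; quarter rest = 8; dotted eighth note = 6; thirty-second note = 1; dotted quarter = 12.
Altogether 4 + 1 + 1 + 1 + 8 + 8 + 6 + 1 + 12 = 42.
42 ÷ 12 = 3 complete bars with 6 thirty-second notes remaining.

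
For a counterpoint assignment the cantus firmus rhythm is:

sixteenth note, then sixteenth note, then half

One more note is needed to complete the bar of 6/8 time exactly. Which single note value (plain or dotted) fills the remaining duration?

The bar of 6/8 = 12 sixteenth notes.
Working in sixteenth notes: sixteenth note = 1; sixteenth note = 1; half = 8.
Total: 1 + 1 + 8 = 10.
Remaining: 12 − 10 = 2 sixteenth notes, which is a eighth note.

eighth note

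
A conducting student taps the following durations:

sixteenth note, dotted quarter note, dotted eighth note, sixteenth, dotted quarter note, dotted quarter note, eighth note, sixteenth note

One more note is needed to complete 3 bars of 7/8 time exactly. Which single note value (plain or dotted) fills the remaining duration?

whole note

3 bars of 7/8 = 42 sixteenth notes.
Express everything in sixteenth notes: sixteenth note = 1; dotted quarter note = 6; dotted eighth note = 3; sixteenth = 1; dotted quarter note = 6; dotted quarter note = 6; eighth note = 2; sixteenth note = 1.
Altogether 1 + 6 + 3 + 1 + 6 + 6 + 2 + 1 = 26.
Remaining: 42 − 26 = 16 sixteenth notes, which is a whole note.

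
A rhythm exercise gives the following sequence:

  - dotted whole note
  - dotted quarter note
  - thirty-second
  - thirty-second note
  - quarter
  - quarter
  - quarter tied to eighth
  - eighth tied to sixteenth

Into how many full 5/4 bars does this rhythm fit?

One bar of 5/4 = 40 thirty-second notes.
Each duration in thirty-second notes: dotted whole note = 48; dotted quarter note = 12; thirty-second = 1; thirty-second note = 1; quarter = 8; quarter = 8; quarter tied to eighth (quarter + eighth) = 12; eighth tied to sixteenth (eighth + sixteenth) = 6.
Altogether 48 + 12 + 1 + 1 + 8 + 8 + 12 + 6 = 96.
96 ÷ 40 = 2 complete bars with 16 left over.

2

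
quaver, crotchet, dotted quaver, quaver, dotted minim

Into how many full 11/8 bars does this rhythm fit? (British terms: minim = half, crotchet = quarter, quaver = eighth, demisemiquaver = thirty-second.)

1

One bar of 11/8 = 22 sixteenth notes.
In sixteenth notes: quaver = 2; crotchet = 4; dotted quaver = 3; quaver = 2; dotted minim = 12.
Total: 2 + 4 + 3 + 2 + 12 = 23.
23 ÷ 22 = 1 complete bar with 1 left over.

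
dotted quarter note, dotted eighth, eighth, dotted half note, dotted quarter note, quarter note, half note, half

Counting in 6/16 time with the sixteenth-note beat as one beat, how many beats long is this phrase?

49

One sixteenth-note beat = 2 thirty-second notes.
Working in thirty-second notes: dotted quarter note = 12; dotted eighth = 6; eighth = 4; dotted half note = 24; dotted quarter note = 12; quarter note = 8; half note = 16; half = 16.
Total: 12 + 6 + 4 + 24 + 12 + 8 + 16 + 16 = 98.
98 ÷ 2 = 49 beats.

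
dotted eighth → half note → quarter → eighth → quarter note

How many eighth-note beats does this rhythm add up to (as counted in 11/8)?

10.5

One eighth-note beat = 2 sixteenth notes.
Each duration in sixteenth notes: dotted eighth = 3; half note = 8; quarter = 4; eighth = 2; quarter note = 4.
Adding: 3 + 8 + 4 + 2 + 4 = 21.
21 ÷ 2 = 10.5 beats.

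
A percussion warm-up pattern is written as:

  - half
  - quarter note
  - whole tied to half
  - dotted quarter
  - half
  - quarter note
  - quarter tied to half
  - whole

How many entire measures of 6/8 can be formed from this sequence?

6

One bar of 6/8 = 6 eighth notes.
In eighth notes: half = 4; quarter note = 2; whole tied to half (whole + half) = 12; dotted quarter = 3; half = 4; quarter note = 2; quarter tied to half (quarter + half) = 6; whole = 8.
Total: 4 + 2 + 12 + 3 + 4 + 2 + 6 + 8 = 41.
41 ÷ 6 = 6 complete bars with 5 left over.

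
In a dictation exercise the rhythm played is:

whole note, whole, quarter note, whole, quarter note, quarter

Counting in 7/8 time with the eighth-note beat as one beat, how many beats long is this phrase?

30

One eighth-note beat = 2 sixteenth notes.
Each duration in sixteenth notes: whole note = 16; whole = 16; quarter note = 4; whole = 16; quarter note = 4; quarter = 4.
Altogether 16 + 16 + 4 + 16 + 4 + 4 = 60.
60 ÷ 2 = 30 beats.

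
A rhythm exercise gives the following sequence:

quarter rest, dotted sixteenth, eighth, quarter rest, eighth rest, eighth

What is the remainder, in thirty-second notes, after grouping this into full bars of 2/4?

15

One bar of 2/4 = 16 thirty-second notes.
Express everything in thirty-second notes: quarter rest = 8; dotted sixteenth = 3; eighth = 4; quarter rest = 8; eighth rest = 4; eighth = 4.
Adding: 8 + 3 + 4 + 8 + 4 + 4 = 31.
31 ÷ 16 = 1 complete bar with 15 thirty-second notes remaining.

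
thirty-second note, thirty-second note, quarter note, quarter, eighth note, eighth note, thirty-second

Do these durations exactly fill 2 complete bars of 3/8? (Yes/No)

No

One bar of 3/8 = 12 thirty-second notes, so 2 bars = 24.
Working in thirty-second notes: thirty-second note = 1; thirty-second note = 1; quarter note = 8; quarter = 8; eighth note = 4; eighth note = 4; thirty-second = 1.
Sum: 1 + 1 + 8 + 8 + 4 + 4 + 1 = 27.
27 exceeds 24, so the answer is No.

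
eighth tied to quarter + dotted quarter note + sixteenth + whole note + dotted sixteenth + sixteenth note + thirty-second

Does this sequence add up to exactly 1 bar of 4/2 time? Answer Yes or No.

Yes

One bar of 4/2 = 64 thirty-second notes.
Each duration in thirty-second notes: eighth tied to quarter (eighth + quarter) = 12; dotted quarter note = 12; sixteenth = 2; whole note = 32; dotted sixteenth = 3; sixteenth note = 2; thirty-second = 1.
Total: 12 + 12 + 2 + 32 + 3 + 2 + 1 = 64.
64 equals 64, so the answer is Yes.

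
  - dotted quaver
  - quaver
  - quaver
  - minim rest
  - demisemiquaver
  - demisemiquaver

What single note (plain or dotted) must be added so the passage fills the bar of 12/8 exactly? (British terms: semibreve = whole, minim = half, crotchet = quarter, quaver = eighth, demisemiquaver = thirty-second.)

The bar of 12/8 = 48 thirty-second notes.
Working in thirty-second notes: dotted quaver = 6; quaver = 4; quaver = 4; minim rest = 16; demisemiquaver = 1; demisemiquaver = 1.
Total: 6 + 4 + 4 + 16 + 1 + 1 = 32.
Remaining: 48 − 32 = 16 thirty-second notes, which is a half note.

half note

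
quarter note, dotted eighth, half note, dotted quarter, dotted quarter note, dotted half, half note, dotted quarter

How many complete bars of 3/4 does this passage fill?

One bar of 3/4 = 12 sixteenth notes.
Express everything in sixteenth notes: quarter note = 4; dotted eighth = 3; half note = 8; dotted quarter = 6; dotted quarter note = 6; dotted half = 12; half note = 8; dotted quarter = 6.
Adding: 4 + 3 + 8 + 6 + 6 + 12 + 8 + 6 = 53.
53 ÷ 12 = 4 complete bars with 5 left over.

4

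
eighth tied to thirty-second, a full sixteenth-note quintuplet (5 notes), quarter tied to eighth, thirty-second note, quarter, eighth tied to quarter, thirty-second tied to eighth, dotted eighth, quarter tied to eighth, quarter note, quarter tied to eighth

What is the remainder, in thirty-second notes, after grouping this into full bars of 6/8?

17

One bar of 6/8 = 24 thirty-second notes.
Convert each value to thirty-second notes: eighth tied to thirty-second (eighth + thirty-second) = 5; a full sixteenth-note quintuplet (5 notes) (five quintuplet sixteenths span one quarter) = 8; quarter tied to eighth (quarter + eighth) = 12; thirty-second note = 1; quarter = 8; eighth tied to quarter (eighth + quarter) = 12; thirty-second tied to eighth (thirty-second + eighth) = 5; dotted eighth = 6; quarter tied to eighth (quarter + eighth) = 12; quarter note = 8; quarter tied to eighth (quarter + eighth) = 12.
Adding: 5 + 8 + 12 + 1 + 8 + 12 + 5 + 6 + 12 + 8 + 12 = 89.
89 ÷ 24 = 3 complete bars with 17 thirty-second notes remaining.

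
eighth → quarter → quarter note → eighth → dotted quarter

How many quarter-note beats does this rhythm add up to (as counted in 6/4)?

One quarter-note beat = 2 eighth notes.
Convert each value to eighth notes: eighth = 1; quarter = 2; quarter note = 2; eighth = 1; dotted quarter = 3.
Adding: 1 + 2 + 2 + 1 + 3 = 9.
9 ÷ 2 = 4.5 beats.

4.5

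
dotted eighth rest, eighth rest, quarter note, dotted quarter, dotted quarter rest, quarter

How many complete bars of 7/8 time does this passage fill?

One bar of 7/8 = 14 sixteenth notes.
Each duration in sixteenth notes: dotted eighth rest = 3; eighth rest = 2; quarter note = 4; dotted quarter = 6; dotted quarter rest = 6; quarter = 4.
Sum: 3 + 2 + 4 + 6 + 6 + 4 = 25.
25 ÷ 14 = 1 complete bar with 11 left over.

1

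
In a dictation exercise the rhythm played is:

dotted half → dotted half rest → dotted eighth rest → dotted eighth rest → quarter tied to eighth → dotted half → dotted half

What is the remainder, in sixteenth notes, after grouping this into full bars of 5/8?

0

One bar of 5/8 = 10 sixteenth notes.
Working in sixteenth notes: dotted half = 12; dotted half rest = 12; dotted eighth rest = 3; dotted eighth rest = 3; quarter tied to eighth (quarter + eighth) = 6; dotted half = 12; dotted half = 12.
Adding: 12 + 12 + 3 + 3 + 6 + 12 + 12 = 60.
60 ÷ 10 = 6 complete bars with 0 sixteenth notes remaining.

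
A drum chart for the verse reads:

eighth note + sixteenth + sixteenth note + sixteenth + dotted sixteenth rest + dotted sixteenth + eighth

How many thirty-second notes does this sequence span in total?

Each duration in thirty-second notes: eighth note = 4; sixteenth = 2; sixteenth note = 2; sixteenth = 2; dotted sixteenth rest = 3; dotted sixteenth = 3; eighth = 4.
Sum: 4 + 2 + 2 + 2 + 3 + 3 + 4 = 20 thirty-second notes.

20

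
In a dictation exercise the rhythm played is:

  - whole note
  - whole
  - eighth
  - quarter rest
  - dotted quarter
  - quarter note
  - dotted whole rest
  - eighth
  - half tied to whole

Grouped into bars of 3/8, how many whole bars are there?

16

One bar of 3/8 = 3 eighth notes.
In eighth notes: whole note = 8; whole = 8; eighth = 1; quarter rest = 2; dotted quarter = 3; quarter note = 2; dotted whole rest = 12; eighth = 1; half tied to whole (half + whole) = 12.
Altogether 8 + 8 + 1 + 2 + 3 + 2 + 12 + 1 + 12 = 49.
49 ÷ 3 = 16 complete bars with 1 left over.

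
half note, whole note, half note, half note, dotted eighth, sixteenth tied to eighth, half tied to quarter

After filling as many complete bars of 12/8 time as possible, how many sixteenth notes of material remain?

10

One bar of 12/8 = 24 sixteenth notes.
Express everything in sixteenth notes: half note = 8; whole note = 16; half note = 8; half note = 8; dotted eighth = 3; sixteenth tied to eighth (sixteenth + eighth) = 3; half tied to quarter (half + quarter) = 12.
Altogether 8 + 16 + 8 + 8 + 3 + 3 + 12 = 58.
58 ÷ 24 = 2 complete bars with 10 sixteenth notes remaining.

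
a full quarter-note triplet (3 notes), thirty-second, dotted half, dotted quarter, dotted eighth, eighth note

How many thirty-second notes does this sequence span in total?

63

Each duration in thirty-second notes: a full quarter-note triplet (3 notes) (three triplet quarters span one half) = 16; thirty-second = 1; dotted half = 24; dotted quarter = 12; dotted eighth = 6; eighth note = 4.
Altogether 16 + 1 + 24 + 12 + 6 + 4 = 63 thirty-second notes.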